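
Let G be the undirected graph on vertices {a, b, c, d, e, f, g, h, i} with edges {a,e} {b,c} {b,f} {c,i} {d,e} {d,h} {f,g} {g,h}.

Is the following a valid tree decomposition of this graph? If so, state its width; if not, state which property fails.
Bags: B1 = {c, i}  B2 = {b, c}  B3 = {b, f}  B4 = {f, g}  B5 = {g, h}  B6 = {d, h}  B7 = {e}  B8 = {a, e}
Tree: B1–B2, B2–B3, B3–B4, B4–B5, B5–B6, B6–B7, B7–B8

A tree decomposition must satisfy three properties: every vertex lies in some bag; for every edge, both endpoints lie together in some bag; and for every vertex, the bags containing it form a connected subtree. Here edge (d,e) lies in no bag, so the decomposition is invalid.

No — edge (d,e) lies in no bag.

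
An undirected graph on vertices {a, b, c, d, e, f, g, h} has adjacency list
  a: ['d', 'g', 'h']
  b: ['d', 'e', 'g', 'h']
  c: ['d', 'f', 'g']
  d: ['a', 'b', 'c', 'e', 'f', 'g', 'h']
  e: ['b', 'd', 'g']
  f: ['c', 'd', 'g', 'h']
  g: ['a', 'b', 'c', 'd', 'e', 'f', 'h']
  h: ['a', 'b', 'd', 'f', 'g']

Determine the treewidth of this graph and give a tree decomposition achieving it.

Treewidth 3.
One optimal decomposition is:
Bags: B1 = {b, d, g, h}  B2 = {d, f, g, h}  B3 = {a, d, g, h}  B4 = {b, d, e, g}  B5 = {c, d, f, g}
Tree: B1–B2, B1–B3, B1–B4, B2–B5

Each bag holds 4 vertices, so the decomposition has width 3, which upper-bounds the treewidth. Conversely, {b, d, e, g} is a clique of size 4, and the vertices of any clique must share a bag in every tree decomposition; so some bag has ≥ 4 vertices and tw(G) ≥ 3. The upper and lower bounds meet at 3, so that is the treewidth.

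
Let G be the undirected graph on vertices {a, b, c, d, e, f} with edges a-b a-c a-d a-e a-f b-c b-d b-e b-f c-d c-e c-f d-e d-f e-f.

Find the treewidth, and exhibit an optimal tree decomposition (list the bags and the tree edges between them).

Treewidth 5.
Bags: B1 = {a, b, c, d, e, f}
Tree: (single bag)

A single bag containing all 6 vertices is trivially a valid decomposition of width 5. Conversely, {a, b, c, d, e, f} is a clique of size 6, and the vertices of any clique must share a bag in every tree decomposition; so some bag has ≥ 6 vertices and tw(G) ≥ 5. Therefore the treewidth is 5.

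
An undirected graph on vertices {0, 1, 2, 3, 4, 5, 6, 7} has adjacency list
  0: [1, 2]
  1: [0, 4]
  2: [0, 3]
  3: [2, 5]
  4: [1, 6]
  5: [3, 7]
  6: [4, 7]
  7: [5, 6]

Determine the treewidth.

2

A width-2 tree decomposition is:
Bags: B1 = {4, 6, 7}  B2 = {1, 4, 7}  B3 = {0, 1, 7}  B4 = {0, 2, 7}  B5 = {2, 3, 7}  B6 = {3, 5, 7}
Tree: B1–B2, B2–B3, B3–B4, B4–B5, B5–B6
Each bag holds 3 vertices, so the decomposition has width 2, which upper-bounds the treewidth. Since 7–6–4–1–0–2–3–5–7 is a cycle in G, G is not acyclic. Forests are exactly the graphs of treewidth ≤ 1, so tw(G) ≥ 2. Combining the bounds, tw(G) = 2.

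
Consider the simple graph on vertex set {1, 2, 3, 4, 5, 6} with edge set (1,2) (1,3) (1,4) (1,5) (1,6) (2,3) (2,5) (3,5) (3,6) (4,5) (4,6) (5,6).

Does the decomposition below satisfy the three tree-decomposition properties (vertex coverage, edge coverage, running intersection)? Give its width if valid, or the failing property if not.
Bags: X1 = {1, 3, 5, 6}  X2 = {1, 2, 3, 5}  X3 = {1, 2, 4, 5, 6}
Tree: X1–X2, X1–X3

A tree decomposition must satisfy three properties: every vertex lies in some bag; for every edge, both endpoints lie together in some bag; and for every vertex, the bags containing it form a connected subtree. Here bags containing vertex 2 are not connected in the tree, so the decomposition is invalid.

No — bags containing vertex 2 are not connected in the tree.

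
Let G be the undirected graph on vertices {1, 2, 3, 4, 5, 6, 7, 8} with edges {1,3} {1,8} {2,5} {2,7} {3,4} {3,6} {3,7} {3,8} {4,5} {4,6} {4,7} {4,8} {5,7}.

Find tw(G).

A width-2 tree decomposition is:
Bags: B1 = {4, 5, 7}  B2 = {3, 4, 7}  B3 = {3, 4, 8}  B4 = {2, 5, 7}  B5 = {3, 4, 6}  B6 = {1, 3, 8}
Tree: B1–B2, B2–B3, B1–B4, B3–B5, B3–B6
The largest bag has 3 vertices, giving width 2; this decomposition certifies tw(G) ≤ 2. For the lower bound, the 3 vertices {2, 5, 7} are pairwise adjacent, and any tree decomposition puts a clique entirely inside one bag — forcing width ≥ 2. Hence tw(G) = 2 exactly.

2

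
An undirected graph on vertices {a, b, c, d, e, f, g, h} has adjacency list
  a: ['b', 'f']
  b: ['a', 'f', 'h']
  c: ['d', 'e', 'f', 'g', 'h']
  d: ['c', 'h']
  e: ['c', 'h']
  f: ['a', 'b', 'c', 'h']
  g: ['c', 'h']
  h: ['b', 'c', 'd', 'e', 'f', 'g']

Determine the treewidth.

A width-2 tree decomposition is:
Bags: B1 = {b, f, h}  B2 = {c, f, h}  B3 = {a, b, f}  B4 = {c, g, h}  B5 = {c, d, h}  B6 = {c, e, h}
Tree: B1–B2, B1–B3, B2–B4, B4–B5, B5–B6
The largest bag has 3 vertices, giving width 2; this decomposition certifies tw(G) ≤ 2. Conversely, {c, d, h} is a clique of size 3, and the vertices of any clique must share a bag in every tree decomposition; so some bag has ≥ 3 vertices and tw(G) ≥ 2. Hence tw(G) = 2 exactly.

2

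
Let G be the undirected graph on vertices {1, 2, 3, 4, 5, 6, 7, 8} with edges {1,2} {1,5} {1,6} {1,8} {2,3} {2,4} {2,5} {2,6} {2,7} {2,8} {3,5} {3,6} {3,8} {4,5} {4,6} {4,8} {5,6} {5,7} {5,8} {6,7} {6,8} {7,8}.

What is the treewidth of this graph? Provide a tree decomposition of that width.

Treewidth 4.
Bags: B1 = {2, 3, 5, 6, 8}  B2 = {1, 2, 5, 6, 8}  B3 = {2, 5, 6, 7, 8}  B4 = {2, 4, 5, 6, 8}
Tree: B1–B2, B2–B3, B3–B4

Every bag has size at most 5, so the width is 5 − 1 = 4 and tw(G) ≤ 4. Conversely, {1, 2, 5, 6, 8} is a clique of size 5, and the vertices of any clique must share a bag in every tree decomposition; so some bag has ≥ 5 vertices and tw(G) ≥ 4. Therefore the treewidth is 4.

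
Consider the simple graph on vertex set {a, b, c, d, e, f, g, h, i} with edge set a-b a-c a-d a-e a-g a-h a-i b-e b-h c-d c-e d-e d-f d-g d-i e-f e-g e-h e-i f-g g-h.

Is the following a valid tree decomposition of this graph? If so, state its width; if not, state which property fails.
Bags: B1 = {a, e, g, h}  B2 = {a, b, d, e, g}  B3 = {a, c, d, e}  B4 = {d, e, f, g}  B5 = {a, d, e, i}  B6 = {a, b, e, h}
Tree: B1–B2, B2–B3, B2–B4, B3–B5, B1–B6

No — bags containing vertex b are not connected in the tree.

A tree decomposition must satisfy three properties: every vertex lies in some bag; for every edge, both endpoints lie together in some bag; and for every vertex, the bags containing it form a connected subtree. Here bags containing vertex b are not connected in the tree, so the decomposition is invalid.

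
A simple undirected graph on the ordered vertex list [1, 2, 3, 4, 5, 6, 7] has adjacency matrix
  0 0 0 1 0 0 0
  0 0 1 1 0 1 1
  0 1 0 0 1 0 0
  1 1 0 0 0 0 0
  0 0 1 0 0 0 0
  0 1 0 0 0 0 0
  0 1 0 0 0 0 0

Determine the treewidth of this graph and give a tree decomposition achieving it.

Treewidth 1.
Bags: B1 = {2, 3}  B2 = {2, 7}  B3 = {2, 4}  B4 = {3, 5}  B5 = {1, 4}  B6 = {2, 6}
Tree: B1–B2, B1–B3, B1–B4, B3–B5, B3–B6

The largest bag has 2 vertices, giving width 1; this decomposition certifies tw(G) ≤ 1. Any graph with an edge has treewidth ≥ 1, and G has the edge 2–3. Therefore the treewidth is 1.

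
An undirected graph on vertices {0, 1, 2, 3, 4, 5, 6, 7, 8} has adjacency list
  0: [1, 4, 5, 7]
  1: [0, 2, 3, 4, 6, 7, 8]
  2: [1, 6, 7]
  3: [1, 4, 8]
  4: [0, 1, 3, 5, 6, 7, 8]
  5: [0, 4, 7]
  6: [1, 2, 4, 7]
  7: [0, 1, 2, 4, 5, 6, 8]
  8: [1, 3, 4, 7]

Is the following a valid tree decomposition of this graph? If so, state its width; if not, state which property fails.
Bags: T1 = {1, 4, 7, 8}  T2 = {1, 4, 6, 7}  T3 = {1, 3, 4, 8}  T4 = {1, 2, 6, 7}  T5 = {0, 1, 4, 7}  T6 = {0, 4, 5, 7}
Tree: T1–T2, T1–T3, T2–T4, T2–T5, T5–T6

Every vertex of G appears in some bag (union = {0, 1, 2, 3, 4, 5, 6, 7, 8}); every edge is covered by a bag; and for each vertex v the set of bags containing v is connected in the bag tree. The decomposition is therefore valid. The largest bag has 4 vertices, so the width is 3.

Yes; width 3.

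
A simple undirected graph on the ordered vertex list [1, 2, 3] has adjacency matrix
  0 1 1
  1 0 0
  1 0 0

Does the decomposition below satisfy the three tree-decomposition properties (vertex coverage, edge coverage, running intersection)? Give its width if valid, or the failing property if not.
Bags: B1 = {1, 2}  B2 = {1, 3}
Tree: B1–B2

Vertex coverage: the bags together contain {1, 2, 3}, the full vertex set. Edge coverage: each edge of G has both endpoints in at least one bag. Running intersection: for every vertex, the bags containing it form a connected subtree. All three properties hold, so this is a valid tree decomposition of width max|bag| − 1 = 1, and hence tw(G) ≤ 1.

Yes; width 1.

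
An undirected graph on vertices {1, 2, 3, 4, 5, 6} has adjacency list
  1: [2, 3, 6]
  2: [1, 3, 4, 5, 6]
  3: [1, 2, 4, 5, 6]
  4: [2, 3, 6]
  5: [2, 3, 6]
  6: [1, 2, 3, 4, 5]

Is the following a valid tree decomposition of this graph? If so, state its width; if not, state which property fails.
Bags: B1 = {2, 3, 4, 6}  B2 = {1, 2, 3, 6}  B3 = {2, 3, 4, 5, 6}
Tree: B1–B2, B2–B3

No — bags containing vertex 4 are not connected in the tree.

A tree decomposition must satisfy three properties: every vertex lies in some bag; for every edge, both endpoints lie together in some bag; and for every vertex, the bags containing it form a connected subtree. Here bags containing vertex 4 are not connected in the tree, so the decomposition is invalid.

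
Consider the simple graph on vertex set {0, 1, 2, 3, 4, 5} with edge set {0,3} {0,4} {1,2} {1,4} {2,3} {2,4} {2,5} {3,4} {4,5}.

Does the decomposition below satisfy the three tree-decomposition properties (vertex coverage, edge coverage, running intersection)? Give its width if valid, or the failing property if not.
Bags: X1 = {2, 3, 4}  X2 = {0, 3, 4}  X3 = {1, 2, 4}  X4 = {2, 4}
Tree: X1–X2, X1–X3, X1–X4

A tree decomposition must satisfy three properties: every vertex lies in some bag; for every edge, both endpoints lie together in some bag; and for every vertex, the bags containing it form a connected subtree. Here vertex 5 appears in no bag, so the decomposition is invalid.

No — vertex 5 appears in no bag.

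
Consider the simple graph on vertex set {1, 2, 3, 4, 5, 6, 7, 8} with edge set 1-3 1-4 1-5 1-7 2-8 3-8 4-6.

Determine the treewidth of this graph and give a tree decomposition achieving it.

Treewidth 1.
One optimal decomposition is:
Bags: B1 = {3, 8}  B2 = {1, 3}  B3 = {2, 8}  B4 = {1, 4}  B5 = {1, 7}  B6 = {1, 5}  B7 = {4, 6}
Tree: B1–B2, B1–B3, B2–B4, B4–B5, B5–B6, B4–B7

Each bag holds 2 vertices, so the decomposition has width 1, which upper-bounds the treewidth. Any graph with an edge has treewidth ≥ 1, and G has the edge 8–3. Combining the bounds, tw(G) = 1.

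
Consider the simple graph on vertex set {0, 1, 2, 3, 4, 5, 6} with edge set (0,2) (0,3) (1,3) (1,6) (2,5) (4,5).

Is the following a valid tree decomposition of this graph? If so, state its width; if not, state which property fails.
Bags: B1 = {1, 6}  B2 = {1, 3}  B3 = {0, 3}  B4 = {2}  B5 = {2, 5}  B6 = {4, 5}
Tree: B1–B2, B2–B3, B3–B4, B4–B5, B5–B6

No — edge (0,2) lies in no bag.

A tree decomposition must satisfy three properties: every vertex lies in some bag; for every edge, both endpoints lie together in some bag; and for every vertex, the bags containing it form a connected subtree. Here edge (0,2) lies in no bag, so the decomposition is invalid.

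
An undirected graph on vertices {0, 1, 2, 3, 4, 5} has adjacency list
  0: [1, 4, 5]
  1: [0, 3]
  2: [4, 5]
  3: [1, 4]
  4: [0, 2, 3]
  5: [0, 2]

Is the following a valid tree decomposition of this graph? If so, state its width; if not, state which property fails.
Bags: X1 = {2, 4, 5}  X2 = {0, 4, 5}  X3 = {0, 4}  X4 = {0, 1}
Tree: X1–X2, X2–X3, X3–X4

No — vertex 3 appears in no bag.

A tree decomposition must satisfy three properties: every vertex lies in some bag; for every edge, both endpoints lie together in some bag; and for every vertex, the bags containing it form a connected subtree. Here vertex 3 appears in no bag, so the decomposition is invalid.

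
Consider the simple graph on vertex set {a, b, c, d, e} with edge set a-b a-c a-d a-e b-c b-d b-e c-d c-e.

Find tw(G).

A width-3 tree decomposition is:
Bags: B1 = {a, b, c, d}  B2 = {a, b, c, e}
Tree: B1–B2
The largest bag has 4 vertices, giving width 3; this decomposition certifies tw(G) ≤ 3. Conversely, {a, b, c, d} is a clique of size 4, and the vertices of any clique must share a bag in every tree decomposition; so some bag has ≥ 4 vertices and tw(G) ≥ 3. The upper and lower bounds meet at 3, so that is the treewidth.

3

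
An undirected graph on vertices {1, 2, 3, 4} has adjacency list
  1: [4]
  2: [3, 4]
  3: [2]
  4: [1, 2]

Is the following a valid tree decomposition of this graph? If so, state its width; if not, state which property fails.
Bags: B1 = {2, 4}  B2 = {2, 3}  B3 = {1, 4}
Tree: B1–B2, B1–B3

Yes; width 1.

Vertex coverage: the bags together contain {1, 2, 3, 4}, the full vertex set. Edge coverage: each edge of G has both endpoints in at least one bag. Running intersection: for every vertex, the bags containing it form a connected subtree. All three properties hold, so this is a valid tree decomposition of width max|bag| − 1 = 1, and hence tw(G) ≤ 1.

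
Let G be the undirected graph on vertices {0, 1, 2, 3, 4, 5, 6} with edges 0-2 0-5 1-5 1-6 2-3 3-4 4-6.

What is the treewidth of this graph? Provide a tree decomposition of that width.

Treewidth 2.
Bags: B1 = {1, 5, 6}  B2 = {4, 5, 6}  B3 = {3, 4, 5}  B4 = {2, 3, 5}  B5 = {0, 2, 5}
Tree: B1–B2, B2–B3, B3–B4, B4–B5

The largest bag has 3 vertices, giving width 2; this decomposition certifies tw(G) ≤ 2. Since 5–1–6–4–3–2–0–5 is a cycle in G, G is not acyclic. Forests are exactly the graphs of treewidth ≤ 1, so tw(G) ≥ 2. Combining the bounds, tw(G) = 2.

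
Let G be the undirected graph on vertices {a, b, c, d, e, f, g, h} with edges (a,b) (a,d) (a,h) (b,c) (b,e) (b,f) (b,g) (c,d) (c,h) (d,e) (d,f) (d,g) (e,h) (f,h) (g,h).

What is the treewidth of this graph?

A width-3 tree decomposition is:
Bags: B1 = {b, d, e, h}  B2 = {b, c, d, h}  B3 = {a, b, d, h}  B4 = {b, d, g, h}  B5 = {b, d, f, h}
Tree: B1–B2, B2–B3, B3–B4, B4–B5
The largest bag has 4 vertices, giving width 3; this decomposition certifies tw(G) ≤ 3. For the lower bound: the 4 vertex sets {e,h}, {b,c}, {d}, {a} are disjoint, each induces a connected subgraph, and every pair is joined by at least one edge of G. Contracting each set to a single vertex therefore yields K_{4} as a minor, and since treewidth is minor-monotone, tw(G) ≥ tw(K_{4}) = 3. Therefore the treewidth is 3.

3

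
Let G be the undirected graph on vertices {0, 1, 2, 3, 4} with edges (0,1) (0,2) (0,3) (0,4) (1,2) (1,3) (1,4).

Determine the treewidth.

2

A width-2 tree decomposition is:
Bags: B1 = {0, 1, 3}  B2 = {0, 1, 2}  B3 = {0, 1, 4}
Tree: B1–B2, B2–B3
Every bag has size at most 3, so the width is 3 − 1 = 2 and tw(G) ≤ 2. Conversely, {0, 1, 2} is a clique of size 3, and the vertices of any clique must share a bag in every tree decomposition; so some bag has ≥ 3 vertices and tw(G) ≥ 2. Therefore the treewidth is 2.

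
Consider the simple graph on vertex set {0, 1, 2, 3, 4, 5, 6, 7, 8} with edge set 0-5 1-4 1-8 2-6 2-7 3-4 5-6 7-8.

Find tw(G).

A width-1 tree decomposition is:
Bags: B1 = {3, 4}  B2 = {1, 4}  B3 = {1, 8}  B4 = {7, 8}  B5 = {2, 7}  B6 = {2, 6}  B7 = {5, 6}  B8 = {0, 5}
Tree: B1–B2, B2–B3, B3–B4, B4–B5, B5–B6, B6–B7, B7–B8
Every bag has size at most 2, so the width is 2 − 1 = 1 and tw(G) ≤ 1. Since G has at least one edge (e.g. 3–4), it is not an edgeless graph, so tw(G) ≥ 1. Therefore the treewidth is 1.

1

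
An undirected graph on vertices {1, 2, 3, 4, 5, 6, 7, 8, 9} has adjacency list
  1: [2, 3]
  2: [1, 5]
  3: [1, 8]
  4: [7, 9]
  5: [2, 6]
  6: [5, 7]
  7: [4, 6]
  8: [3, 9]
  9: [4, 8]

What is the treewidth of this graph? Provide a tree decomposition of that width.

Every bag has size at most 3, so the width is 3 − 1 = 2 and tw(G) ≤ 2. Since 9–8–3–1–2–5–6–7–4–9 is a cycle in G, G is not acyclic. Forests are exactly the graphs of treewidth ≤ 1, so tw(G) ≥ 2. Therefore the treewidth is 2.

Treewidth 2.
One optimal decomposition is:
Bags: B1 = {3, 8, 9}  B2 = {1, 3, 9}  B3 = {1, 2, 9}  B4 = {2, 5, 9}  B5 = {5, 6, 9}  B6 = {6, 7, 9}  B7 = {4, 7, 9}
Tree: B1–B2, B2–B3, B3–B4, B4–B5, B5–B6, B6–B7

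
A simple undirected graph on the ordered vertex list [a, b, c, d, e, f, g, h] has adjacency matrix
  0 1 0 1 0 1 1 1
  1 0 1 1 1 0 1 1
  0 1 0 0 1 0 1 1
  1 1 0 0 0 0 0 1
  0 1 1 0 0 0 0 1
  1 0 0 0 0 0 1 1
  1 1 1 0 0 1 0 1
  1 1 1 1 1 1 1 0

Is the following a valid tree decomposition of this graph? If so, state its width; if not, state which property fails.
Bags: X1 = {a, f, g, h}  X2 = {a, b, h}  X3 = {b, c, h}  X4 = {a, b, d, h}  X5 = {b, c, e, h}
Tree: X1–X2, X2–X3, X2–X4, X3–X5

A tree decomposition must satisfy three properties: every vertex lies in some bag; for every edge, both endpoints lie together in some bag; and for every vertex, the bags containing it form a connected subtree. Here edge (g,b) lies in no bag, so the decomposition is invalid.

No — edge (g,b) lies in no bag.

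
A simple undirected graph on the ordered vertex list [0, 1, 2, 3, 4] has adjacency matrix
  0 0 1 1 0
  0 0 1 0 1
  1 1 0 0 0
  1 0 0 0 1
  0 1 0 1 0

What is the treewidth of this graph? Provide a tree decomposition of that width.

Treewidth 2.
One optimal decomposition is:
Bags: B1 = {1, 3, 4}  B2 = {1, 2, 3}  B3 = {0, 2, 3}
Tree: B1–B2, B2–B3

Every bag has size at most 3, so the width is 3 − 1 = 2 and tw(G) ≤ 2. For the lower bound, G contains the cycle 3–4–1–2–0–3, so G is not a forest; only forests have treewidth ≤ 1, hence tw(G) ≥ 2. Therefore the treewidth is 2.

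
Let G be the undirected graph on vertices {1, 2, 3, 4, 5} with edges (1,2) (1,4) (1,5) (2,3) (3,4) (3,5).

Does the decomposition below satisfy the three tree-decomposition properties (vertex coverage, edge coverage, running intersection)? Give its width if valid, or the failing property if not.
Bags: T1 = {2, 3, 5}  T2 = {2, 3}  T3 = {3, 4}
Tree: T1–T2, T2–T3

No — vertex 1 appears in no bag.

A tree decomposition must satisfy three properties: every vertex lies in some bag; for every edge, both endpoints lie together in some bag; and for every vertex, the bags containing it form a connected subtree. Here vertex 1 appears in no bag, so the decomposition is invalid.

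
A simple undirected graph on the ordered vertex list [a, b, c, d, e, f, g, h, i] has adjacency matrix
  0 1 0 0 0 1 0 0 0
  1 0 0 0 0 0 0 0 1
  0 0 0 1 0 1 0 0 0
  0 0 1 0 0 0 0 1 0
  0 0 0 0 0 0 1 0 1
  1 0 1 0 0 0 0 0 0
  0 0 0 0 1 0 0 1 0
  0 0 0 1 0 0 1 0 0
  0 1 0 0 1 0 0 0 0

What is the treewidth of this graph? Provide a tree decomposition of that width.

Treewidth 2.
One optimal decomposition is:
Bags: B1 = {e, g, i}  B2 = {g, h, i}  B3 = {d, h, i}  B4 = {c, d, i}  B5 = {c, f, i}  B6 = {a, f, i}  B7 = {a, b, i}
Tree: B1–B2, B2–B3, B3–B4, B4–B5, B5–B6, B6–B7

Every bag has size at most 3, so the width is 3 − 1 = 2 and tw(G) ≤ 2. Since i–e–g–h–d–c–f–a–b–i is a cycle in G, G is not acyclic. Forests are exactly the graphs of treewidth ≤ 1, so tw(G) ≥ 2. Combining the bounds, tw(G) = 2.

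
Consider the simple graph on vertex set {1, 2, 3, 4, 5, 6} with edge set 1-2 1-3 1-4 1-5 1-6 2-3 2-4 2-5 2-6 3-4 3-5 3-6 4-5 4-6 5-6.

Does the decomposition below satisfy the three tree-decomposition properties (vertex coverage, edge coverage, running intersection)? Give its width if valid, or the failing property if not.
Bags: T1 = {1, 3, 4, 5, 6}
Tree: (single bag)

No — vertex 2 appears in no bag.

A tree decomposition must satisfy three properties: every vertex lies in some bag; for every edge, both endpoints lie together in some bag; and for every vertex, the bags containing it form a connected subtree. Here vertex 2 appears in no bag, so the decomposition is invalid.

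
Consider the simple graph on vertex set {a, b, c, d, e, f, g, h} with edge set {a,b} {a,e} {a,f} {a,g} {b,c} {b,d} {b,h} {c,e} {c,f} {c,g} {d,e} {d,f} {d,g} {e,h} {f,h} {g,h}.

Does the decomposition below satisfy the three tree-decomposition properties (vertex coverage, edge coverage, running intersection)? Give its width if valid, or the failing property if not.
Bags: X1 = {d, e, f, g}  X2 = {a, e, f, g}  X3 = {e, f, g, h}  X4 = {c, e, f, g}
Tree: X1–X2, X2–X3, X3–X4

A tree decomposition must satisfy three properties: every vertex lies in some bag; for every edge, both endpoints lie together in some bag; and for every vertex, the bags containing it form a connected subtree. Here vertex b appears in no bag, so the decomposition is invalid.

No — vertex b appears in no bag.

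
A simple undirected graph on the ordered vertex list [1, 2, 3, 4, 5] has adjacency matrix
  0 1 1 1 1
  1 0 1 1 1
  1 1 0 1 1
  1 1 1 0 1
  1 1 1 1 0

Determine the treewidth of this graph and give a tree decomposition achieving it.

With just one bag of size 5, the width is 5 − 1 = 4, so tw(G) ≤ 4. Conversely, {1, 2, 3, 4, 5} is a clique of size 5, and the vertices of any clique must share a bag in every tree decomposition; so some bag has ≥ 5 vertices and tw(G) ≥ 4. Combining the bounds, tw(G) = 4.

Treewidth 4.
One optimal decomposition is:
Bags: B1 = {1, 2, 3, 4, 5}
Tree: (single bag)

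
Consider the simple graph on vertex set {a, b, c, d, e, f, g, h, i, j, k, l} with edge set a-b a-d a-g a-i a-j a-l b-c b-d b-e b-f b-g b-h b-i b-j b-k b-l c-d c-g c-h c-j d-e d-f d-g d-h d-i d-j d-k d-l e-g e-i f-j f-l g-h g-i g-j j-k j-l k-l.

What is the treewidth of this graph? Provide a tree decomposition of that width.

Every bag has size at most 5, so the width is 5 − 1 = 4 and tw(G) ≤ 4. For the lower bound, the 5 vertices {b, c, d, g, j} are pairwise adjacent, and any tree decomposition puts a clique entirely inside one bag — forcing width ≥ 4. Combining the bounds, tw(G) = 4.

Treewidth 4.
One such decomposition:
Bags: B1 = {a, b, d, j, l}  B2 = {a, b, d, g, j}  B3 = {a, b, d, g, i}  B4 = {b, d, f, j, l}  B5 = {b, c, d, g, j}  B6 = {b, d, e, g, i}  B7 = {b, d, j, k, l}  B8 = {b, c, d, g, h}
Tree: B1–B2, B2–B3, B1–B4, B2–B5, B3–B6, B1–B7, B5–B8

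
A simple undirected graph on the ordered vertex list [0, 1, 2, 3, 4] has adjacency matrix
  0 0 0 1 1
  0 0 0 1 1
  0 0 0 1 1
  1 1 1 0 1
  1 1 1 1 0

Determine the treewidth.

A width-2 tree decomposition is:
Bags: B1 = {1, 3, 4}  B2 = {0, 3, 4}  B3 = {2, 3, 4}
Tree: B1–B2, B2–B3
The largest bag has 3 vertices, giving width 2; this decomposition certifies tw(G) ≤ 2. Conversely, {0, 3, 4} is a clique of size 3, and the vertices of any clique must share a bag in every tree decomposition; so some bag has ≥ 3 vertices and tw(G) ≥ 2. The upper and lower bounds meet at 2, so that is the treewidth.

2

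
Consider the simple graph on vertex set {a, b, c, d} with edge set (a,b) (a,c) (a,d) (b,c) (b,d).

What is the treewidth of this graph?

A width-2 tree decomposition is:
Bags: B1 = {a, b, d}  B2 = {a, b, c}
Tree: B1–B2
The largest bag has 3 vertices, giving width 2; this decomposition certifies tw(G) ≤ 2. Conversely, {a, b, d} is a clique of size 3, and the vertices of any clique must share a bag in every tree decomposition; so some bag has ≥ 3 vertices and tw(G) ≥ 2. Therefore the treewidth is 2.

2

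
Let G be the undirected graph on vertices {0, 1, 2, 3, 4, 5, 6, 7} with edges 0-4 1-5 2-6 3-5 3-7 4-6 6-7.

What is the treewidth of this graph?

A width-1 tree decomposition is:
Bags: B1 = {6, 7}  B2 = {4, 6}  B3 = {3, 7}  B4 = {2, 6}  B5 = {3, 5}  B6 = {1, 5}  B7 = {0, 4}
Tree: B1–B2, B1–B3, B2–B4, B3–B5, B5–B6, B2–B7
Every bag has size at most 2, so the width is 2 − 1 = 1 and tw(G) ≤ 1. Any graph with an edge has treewidth ≥ 1, and G has the edge 6–7. Therefore the treewidth is 1.

1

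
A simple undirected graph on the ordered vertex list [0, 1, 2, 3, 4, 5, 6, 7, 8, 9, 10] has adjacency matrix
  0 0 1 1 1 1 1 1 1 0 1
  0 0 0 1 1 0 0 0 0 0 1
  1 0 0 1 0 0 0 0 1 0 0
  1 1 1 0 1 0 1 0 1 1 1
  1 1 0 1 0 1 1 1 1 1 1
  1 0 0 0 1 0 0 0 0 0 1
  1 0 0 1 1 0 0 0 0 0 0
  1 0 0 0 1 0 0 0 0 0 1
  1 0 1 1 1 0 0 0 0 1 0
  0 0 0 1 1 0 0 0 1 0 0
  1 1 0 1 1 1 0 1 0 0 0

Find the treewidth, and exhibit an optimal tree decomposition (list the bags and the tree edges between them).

Treewidth 3.
One optimal decomposition is:
Bags: B1 = {0, 4, 5, 10}  B2 = {0, 3, 4, 10}  B3 = {1, 3, 4, 10}  B4 = {0, 3, 4, 8}  B5 = {0, 2, 3, 8}  B6 = {0, 4, 7, 10}  B7 = {0, 3, 4, 6}  B8 = {3, 4, 8, 9}
Tree: B1–B2, B2–B3, B2–B4, B4–B5, B1–B6, B2–B7, B4–B8

Every bag has size at most 4, so the width is 4 − 1 = 3 and tw(G) ≤ 3. On the other hand G contains the 4-clique {0, 2, 3, 8}. A clique must lie in a single bag of any decomposition, so no decomposition can have width below 3. Combining the bounds, tw(G) = 3.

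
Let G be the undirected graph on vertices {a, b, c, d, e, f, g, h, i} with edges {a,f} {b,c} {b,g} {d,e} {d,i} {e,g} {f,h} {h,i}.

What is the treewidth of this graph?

1

A width-1 tree decomposition is:
Bags: B1 = {b, c}  B2 = {b, g}  B3 = {e, g}  B4 = {d, e}  B5 = {d, i}  B6 = {h, i}  B7 = {f, h}  B8 = {a, f}
Tree: B1–B2, B2–B3, B3–B4, B4–B5, B5–B6, B6–B7, B7–B8
The largest bag has 2 vertices, giving width 1; this decomposition certifies tw(G) ≤ 1. G has an edge, so its treewidth is at least 1. The upper and lower bounds meet at 1, so that is the treewidth.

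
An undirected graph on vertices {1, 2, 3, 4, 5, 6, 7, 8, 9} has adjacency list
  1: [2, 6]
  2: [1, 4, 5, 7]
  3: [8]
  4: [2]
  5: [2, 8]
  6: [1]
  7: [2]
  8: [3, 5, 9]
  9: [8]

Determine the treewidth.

1

A width-1 tree decomposition is:
Bags: B1 = {1, 2}  B2 = {2, 5}  B3 = {5, 8}  B4 = {1, 6}  B5 = {8, 9}  B6 = {2, 4}  B7 = {2, 7}  B8 = {3, 8}
Tree: B1–B2, B2–B3, B1–B4, B3–B5, B2–B6, B2–B7, B3–B8
Each bag holds 2 vertices, so the decomposition has width 1, which upper-bounds the treewidth. Since G has at least one edge (e.g. 2–1), it is not an edgeless graph, so tw(G) ≥ 1. Hence tw(G) = 1 exactly.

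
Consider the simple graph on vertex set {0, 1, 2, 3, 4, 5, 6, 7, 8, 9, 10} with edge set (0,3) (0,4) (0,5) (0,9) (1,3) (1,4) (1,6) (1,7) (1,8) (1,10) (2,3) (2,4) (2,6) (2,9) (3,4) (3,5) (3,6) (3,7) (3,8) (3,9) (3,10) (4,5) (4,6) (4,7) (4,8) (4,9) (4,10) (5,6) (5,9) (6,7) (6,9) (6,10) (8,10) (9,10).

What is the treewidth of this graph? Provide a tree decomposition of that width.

Treewidth 4.
One such decomposition:
Bags: B1 = {3, 4, 5, 6, 9}  B2 = {3, 4, 6, 9, 10}  B3 = {1, 3, 4, 6, 10}  B4 = {1, 3, 4, 8, 10}  B5 = {1, 3, 4, 6, 7}  B6 = {0, 3, 4, 5, 9}  B7 = {2, 3, 4, 6, 9}
Tree: B1–B2, B2–B3, B3–B4, B3–B5, B1–B6, B1–B7

Each bag holds 5 vertices, so the decomposition has width 4, which upper-bounds the treewidth. On the other hand G contains the 5-clique {0, 3, 4, 5, 9}. A clique must lie in a single bag of any decomposition, so no decomposition can have width below 4. The upper and lower bounds meet at 4, so that is the treewidth.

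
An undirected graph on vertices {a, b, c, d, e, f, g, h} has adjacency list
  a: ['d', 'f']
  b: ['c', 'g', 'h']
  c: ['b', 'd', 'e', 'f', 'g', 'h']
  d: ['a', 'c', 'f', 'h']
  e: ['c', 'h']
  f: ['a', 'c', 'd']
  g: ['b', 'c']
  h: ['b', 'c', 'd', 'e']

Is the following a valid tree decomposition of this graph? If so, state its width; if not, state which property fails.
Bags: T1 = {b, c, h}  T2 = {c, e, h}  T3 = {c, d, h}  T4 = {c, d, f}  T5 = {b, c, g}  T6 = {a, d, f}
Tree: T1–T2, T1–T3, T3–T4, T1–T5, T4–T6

Yes; width 2.

Checking the three conditions: (i) the bags cover all of {a, b, c, d, e, f, g, h}; (ii) for each edge, some bag contains both endpoints; (iii) the bags containing any fixed vertex form a subtree. All hold, so the decomposition is valid with width 3 − 1 = 2.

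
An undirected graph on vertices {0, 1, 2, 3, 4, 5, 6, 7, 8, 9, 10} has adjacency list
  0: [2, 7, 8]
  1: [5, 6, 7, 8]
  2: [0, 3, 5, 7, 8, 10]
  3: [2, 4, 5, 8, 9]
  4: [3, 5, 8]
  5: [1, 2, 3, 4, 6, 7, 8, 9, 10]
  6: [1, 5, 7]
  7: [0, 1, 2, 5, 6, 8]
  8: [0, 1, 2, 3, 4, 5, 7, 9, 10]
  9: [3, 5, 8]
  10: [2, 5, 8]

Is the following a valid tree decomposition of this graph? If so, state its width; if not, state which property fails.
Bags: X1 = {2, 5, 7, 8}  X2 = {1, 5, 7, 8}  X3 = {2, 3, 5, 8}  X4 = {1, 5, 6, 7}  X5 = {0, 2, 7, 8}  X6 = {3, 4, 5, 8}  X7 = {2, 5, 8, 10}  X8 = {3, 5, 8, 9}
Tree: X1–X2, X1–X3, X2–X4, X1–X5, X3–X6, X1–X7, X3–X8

Every vertex of G appears in some bag (union = {0, 1, 2, 3, 4, 5, 6, 7, 8, 9, 10}); every edge is covered by a bag; and for each vertex v the set of bags containing v is connected in the bag tree. The decomposition is therefore valid. The largest bag has 4 vertices, so the width is 3.

Yes; width 3.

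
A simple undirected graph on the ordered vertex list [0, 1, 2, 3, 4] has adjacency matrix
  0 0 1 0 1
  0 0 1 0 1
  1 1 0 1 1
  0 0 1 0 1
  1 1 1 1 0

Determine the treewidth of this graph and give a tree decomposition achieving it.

Treewidth 2.
Bags: B1 = {2, 3, 4}  B2 = {0, 2, 4}  B3 = {1, 2, 4}
Tree: B1–B2, B1–B3

Every bag has size at most 3, so the width is 3 − 1 = 2 and tw(G) ≤ 2. On the other hand G contains the 3-clique {0, 2, 4}. A clique must lie in a single bag of any decomposition, so no decomposition can have width below 2. Therefore the treewidth is 2.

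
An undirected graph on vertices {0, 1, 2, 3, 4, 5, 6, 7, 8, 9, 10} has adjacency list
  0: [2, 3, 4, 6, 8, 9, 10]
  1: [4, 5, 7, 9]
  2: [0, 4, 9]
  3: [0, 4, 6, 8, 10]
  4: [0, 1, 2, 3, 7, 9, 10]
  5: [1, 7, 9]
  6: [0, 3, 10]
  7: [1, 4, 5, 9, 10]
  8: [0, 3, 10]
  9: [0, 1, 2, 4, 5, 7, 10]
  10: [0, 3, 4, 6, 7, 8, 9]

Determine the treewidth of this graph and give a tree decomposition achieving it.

Treewidth 3.
One optimal decomposition is:
Bags: B1 = {4, 7, 9, 10}  B2 = {1, 4, 7, 9}  B3 = {1, 5, 7, 9}  B4 = {0, 4, 9, 10}  B5 = {0, 2, 4, 9}  B6 = {0, 3, 4, 10}  B7 = {0, 3, 6, 10}  B8 = {0, 3, 8, 10}
Tree: B1–B2, B2–B3, B1–B4, B4–B5, B4–B6, B6–B7, B6–B8

Every bag has size at most 4, so the width is 4 − 1 = 3 and tw(G) ≤ 3. Conversely, {0, 2, 4, 9} is a clique of size 4, and the vertices of any clique must share a bag in every tree decomposition; so some bag has ≥ 4 vertices and tw(G) ≥ 3. The upper and lower bounds meet at 3, so that is the treewidth.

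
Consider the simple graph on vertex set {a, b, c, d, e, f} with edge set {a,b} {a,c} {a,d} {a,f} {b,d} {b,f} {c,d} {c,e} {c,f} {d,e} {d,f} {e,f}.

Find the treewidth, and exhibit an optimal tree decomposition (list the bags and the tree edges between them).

Every bag has size at most 4, so the width is 4 − 1 = 3 and tw(G) ≤ 3. On the other hand G contains the 4-clique {c, d, e, f}. A clique must lie in a single bag of any decomposition, so no decomposition can have width below 3. Hence tw(G) = 3 exactly.

Treewidth 3.
Bags: B1 = {a, b, d, f}  B2 = {a, c, d, f}  B3 = {c, d, e, f}
Tree: B1–B2, B2–B3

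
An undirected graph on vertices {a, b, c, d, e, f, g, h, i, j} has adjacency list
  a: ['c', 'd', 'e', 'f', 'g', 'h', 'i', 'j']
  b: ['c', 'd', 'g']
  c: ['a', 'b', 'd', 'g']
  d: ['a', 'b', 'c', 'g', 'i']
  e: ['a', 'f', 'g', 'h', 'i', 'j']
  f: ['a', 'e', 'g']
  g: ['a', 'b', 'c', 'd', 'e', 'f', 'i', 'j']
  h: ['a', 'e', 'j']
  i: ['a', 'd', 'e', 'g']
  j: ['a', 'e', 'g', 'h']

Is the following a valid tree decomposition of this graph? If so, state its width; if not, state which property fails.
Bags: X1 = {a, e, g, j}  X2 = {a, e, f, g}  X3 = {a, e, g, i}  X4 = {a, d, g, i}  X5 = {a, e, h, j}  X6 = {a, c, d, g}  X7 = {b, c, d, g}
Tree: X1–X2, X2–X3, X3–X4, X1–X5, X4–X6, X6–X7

Vertex coverage: the bags together contain {a, b, c, d, e, f, g, h, i, j}, the full vertex set. Edge coverage: each edge of G has both endpoints in at least one bag. Running intersection: for every vertex, the bags containing it form a connected subtree. All three properties hold, so this is a valid tree decomposition of width max|bag| − 1 = 3, and hence tw(G) ≤ 3.

Yes; width 3.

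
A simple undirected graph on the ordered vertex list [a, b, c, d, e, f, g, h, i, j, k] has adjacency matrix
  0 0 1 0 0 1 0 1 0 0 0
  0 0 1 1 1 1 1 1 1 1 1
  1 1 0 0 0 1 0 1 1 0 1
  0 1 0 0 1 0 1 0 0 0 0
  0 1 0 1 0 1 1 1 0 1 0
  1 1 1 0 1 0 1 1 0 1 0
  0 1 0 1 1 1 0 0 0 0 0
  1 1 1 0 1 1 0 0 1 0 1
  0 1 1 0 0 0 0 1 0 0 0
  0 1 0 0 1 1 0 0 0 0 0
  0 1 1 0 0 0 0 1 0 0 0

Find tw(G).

3

A width-3 tree decomposition is:
Bags: B1 = {b, c, f, h}  B2 = {b, e, f, h}  B3 = {a, c, f, h}  B4 = {b, c, h, i}  B5 = {b, e, f, g}  B6 = {b, e, f, j}  B7 = {b, c, h, k}  B8 = {b, d, e, g}
Tree: B1–B2, B1–B3, B1–B4, B2–B5, B2–B6, B1–B7, B5–B8
Each bag holds 4 vertices, so the decomposition has width 3, which upper-bounds the treewidth. For the lower bound, the 4 vertices {a, c, f, h} are pairwise adjacent, and any tree decomposition puts a clique entirely inside one bag — forcing width ≥ 3. Combining the bounds, tw(G) = 3.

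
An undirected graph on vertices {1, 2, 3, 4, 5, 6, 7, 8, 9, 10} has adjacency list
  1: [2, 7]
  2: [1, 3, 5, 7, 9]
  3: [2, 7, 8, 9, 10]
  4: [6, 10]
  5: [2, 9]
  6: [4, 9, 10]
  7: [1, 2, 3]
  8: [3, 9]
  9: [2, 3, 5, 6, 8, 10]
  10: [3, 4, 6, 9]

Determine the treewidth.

A width-2 tree decomposition is:
Bags: B1 = {2, 3, 9}  B2 = {2, 5, 9}  B3 = {3, 9, 10}  B4 = {6, 9, 10}  B5 = {3, 8, 9}  B6 = {2, 3, 7}  B7 = {4, 6, 10}  B8 = {1, 2, 7}
Tree: B1–B2, B1–B3, B3–B4, B3–B5, B1–B6, B4–B7, B6–B8
The largest bag has 3 vertices, giving width 2; this decomposition certifies tw(G) ≤ 2. For the lower bound, the 3 vertices {1, 2, 7} are pairwise adjacent, and any tree decomposition puts a clique entirely inside one bag — forcing width ≥ 2. Therefore the treewidth is 2.

2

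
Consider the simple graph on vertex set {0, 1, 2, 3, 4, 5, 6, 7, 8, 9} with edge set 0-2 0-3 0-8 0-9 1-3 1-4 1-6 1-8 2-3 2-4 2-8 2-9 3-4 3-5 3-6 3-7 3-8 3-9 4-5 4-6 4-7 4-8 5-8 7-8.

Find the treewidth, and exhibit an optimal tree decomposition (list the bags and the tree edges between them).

Treewidth 3.
One such decomposition:
Bags: B1 = {3, 4, 5, 8}  B2 = {2, 3, 4, 8}  B3 = {3, 4, 7, 8}  B4 = {0, 2, 3, 8}  B5 = {1, 3, 4, 8}  B6 = {1, 3, 4, 6}  B7 = {0, 2, 3, 9}
Tree: B1–B2, B2–B3, B2–B4, B3–B5, B5–B6, B4–B7

Every bag has size at most 4, so the width is 4 − 1 = 3 and tw(G) ≤ 3. For the lower bound, the 4 vertices {0, 2, 3, 8} are pairwise adjacent, and any tree decomposition puts a clique entirely inside one bag — forcing width ≥ 3. The upper and lower bounds meet at 3, so that is the treewidth.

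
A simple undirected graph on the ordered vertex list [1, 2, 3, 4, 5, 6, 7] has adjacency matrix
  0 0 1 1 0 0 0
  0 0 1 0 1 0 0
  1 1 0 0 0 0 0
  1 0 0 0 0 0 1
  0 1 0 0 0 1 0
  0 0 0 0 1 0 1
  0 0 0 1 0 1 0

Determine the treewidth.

2

A width-2 tree decomposition is:
Bags: B1 = {2, 3, 5}  B2 = {3, 5, 6}  B3 = {3, 6, 7}  B4 = {3, 4, 7}  B5 = {1, 3, 4}
Tree: B1–B2, B2–B3, B3–B4, B4–B5
Each bag holds 3 vertices, so the decomposition has width 2, which upper-bounds the treewidth. For the lower bound, G contains the cycle 3–2–5–6–7–4–1–3, so G is not a forest; only forests have treewidth ≤ 1, hence tw(G) ≥ 2. Hence tw(G) = 2 exactly.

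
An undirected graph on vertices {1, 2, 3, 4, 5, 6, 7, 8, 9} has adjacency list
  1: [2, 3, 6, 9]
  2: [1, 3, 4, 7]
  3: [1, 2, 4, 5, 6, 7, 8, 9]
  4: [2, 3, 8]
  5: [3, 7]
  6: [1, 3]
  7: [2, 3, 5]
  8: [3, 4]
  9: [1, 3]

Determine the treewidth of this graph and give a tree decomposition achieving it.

The largest bag has 3 vertices, giving width 2; this decomposition certifies tw(G) ≤ 2. On the other hand G contains the 3-clique {1, 3, 9}. A clique must lie in a single bag of any decomposition, so no decomposition can have width below 2. The upper and lower bounds meet at 2, so that is the treewidth.

Treewidth 2.
One such decomposition:
Bags: B1 = {1, 2, 3}  B2 = {1, 3, 9}  B3 = {2, 3, 7}  B4 = {1, 3, 6}  B5 = {2, 3, 4}  B6 = {3, 5, 7}  B7 = {3, 4, 8}
Tree: B1–B2, B1–B3, B2–B4, B3–B5, B3–B6, B5–B7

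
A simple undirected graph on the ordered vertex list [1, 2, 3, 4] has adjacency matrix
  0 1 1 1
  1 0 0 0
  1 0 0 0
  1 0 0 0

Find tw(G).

A width-1 tree decomposition is:
Bags: B1 = {1, 2}  B2 = {1, 3}  B3 = {1, 4}
Tree: B1–B2, B1–B3
Each bag holds 2 vertices, so the decomposition has width 1, which upper-bounds the treewidth. Any graph with an edge has treewidth ≥ 1, and G has the edge 1–2. Combining the bounds, tw(G) = 1.

1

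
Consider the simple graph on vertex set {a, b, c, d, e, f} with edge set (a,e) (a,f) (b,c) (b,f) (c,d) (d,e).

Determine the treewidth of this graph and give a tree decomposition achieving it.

Treewidth 2.
Bags: B1 = {a, d, e}  B2 = {a, d, f}  B3 = {b, d, f}  B4 = {b, c, d}
Tree: B1–B2, B2–B3, B3–B4

The largest bag has 3 vertices, giving width 2; this decomposition certifies tw(G) ≤ 2. The edges d–e–a–f–b–c–d form a cycle, so G is not a tree and its treewidth is at least 2. Hence tw(G) = 2 exactly.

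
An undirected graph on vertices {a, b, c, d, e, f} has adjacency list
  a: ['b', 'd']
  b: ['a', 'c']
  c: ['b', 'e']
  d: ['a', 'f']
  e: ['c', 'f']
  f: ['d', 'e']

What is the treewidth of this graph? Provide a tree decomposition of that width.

Treewidth 2.
One optimal decomposition is:
Bags: B1 = {a, b, d}  B2 = {b, c, d}  B3 = {c, d, e}  B4 = {d, e, f}
Tree: B1–B2, B2–B3, B3–B4

Each bag holds 3 vertices, so the decomposition has width 2, which upper-bounds the treewidth. Since d–a–b–c–e–f–d is a cycle in G, G is not acyclic. Forests are exactly the graphs of treewidth ≤ 1, so tw(G) ≥ 2. The upper and lower bounds meet at 2, so that is the treewidth.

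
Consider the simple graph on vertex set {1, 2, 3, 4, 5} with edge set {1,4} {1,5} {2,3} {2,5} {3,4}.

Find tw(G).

A width-2 tree decomposition is:
Bags: B1 = {1, 4, 5}  B2 = {2, 4, 5}  B3 = {2, 3, 4}
Tree: B1–B2, B2–B3
Each bag holds 3 vertices, so the decomposition has width 2, which upper-bounds the treewidth. The edges 4–1–5–2–3–4 form a cycle, so G is not a tree and its treewidth is at least 2. Hence tw(G) = 2 exactly.

2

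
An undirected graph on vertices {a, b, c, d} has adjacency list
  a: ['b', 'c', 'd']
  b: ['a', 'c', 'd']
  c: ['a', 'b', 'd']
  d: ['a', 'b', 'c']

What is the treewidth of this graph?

A width-3 tree decomposition is:
Bags: B1 = {a, b, c, d}
Tree: (single bag)
A single bag containing all 4 vertices is trivially a valid decomposition of width 3. On the other hand G contains the 4-clique {a, b, c, d}. A clique must lie in a single bag of any decomposition, so no decomposition can have width below 3. Therefore the treewidth is 3.

3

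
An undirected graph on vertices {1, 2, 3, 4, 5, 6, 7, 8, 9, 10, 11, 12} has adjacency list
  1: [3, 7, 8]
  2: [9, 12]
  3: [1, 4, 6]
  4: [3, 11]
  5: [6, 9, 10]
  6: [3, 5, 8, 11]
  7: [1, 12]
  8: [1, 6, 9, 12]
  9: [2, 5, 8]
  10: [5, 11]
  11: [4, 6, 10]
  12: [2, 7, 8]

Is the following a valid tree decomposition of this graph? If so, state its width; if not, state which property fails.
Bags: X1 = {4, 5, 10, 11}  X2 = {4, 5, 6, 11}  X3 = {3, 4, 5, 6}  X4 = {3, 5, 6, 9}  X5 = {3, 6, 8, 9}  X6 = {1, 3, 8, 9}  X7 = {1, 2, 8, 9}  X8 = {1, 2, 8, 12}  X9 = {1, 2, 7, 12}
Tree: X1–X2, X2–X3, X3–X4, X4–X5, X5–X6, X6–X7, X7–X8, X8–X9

Yes; width 3.

Checking the three conditions: (i) the bags cover all of {1, 2, 3, 4, 5, 6, 7, 8, 9, 10, 11, 12}; (ii) for each edge, some bag contains both endpoints; (iii) the bags containing any fixed vertex form a subtree. All hold, so the decomposition is valid with width 4 − 1 = 3.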